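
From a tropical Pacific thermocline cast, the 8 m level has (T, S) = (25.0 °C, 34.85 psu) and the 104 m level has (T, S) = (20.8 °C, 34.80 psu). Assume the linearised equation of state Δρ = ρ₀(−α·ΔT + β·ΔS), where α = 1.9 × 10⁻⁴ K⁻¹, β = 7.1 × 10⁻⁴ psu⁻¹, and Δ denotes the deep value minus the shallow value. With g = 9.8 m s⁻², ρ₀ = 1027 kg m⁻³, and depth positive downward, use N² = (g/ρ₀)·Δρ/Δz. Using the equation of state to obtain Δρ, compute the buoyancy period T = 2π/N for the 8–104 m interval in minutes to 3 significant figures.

ΔT = -4.2 K, ΔS = -0.05 psu (deep − shallow).
Δρ/ρ₀ = −αΔT + βΔS = 7.98 × 10⁻⁴ − 3.55 × 10⁻⁵ = 7.625 × 10⁻⁴, so Δρ ≈ 0.7831 kg m⁻³.
N² = (g/ρ₀)·Δρ/Δz = g·(Δρ/ρ₀)/Δz = 9.8 × 7.625 × 10⁻⁴ / 96 = 7.7839 × 10⁻⁵ s⁻².
N = √(7.7839 × 10⁻⁵) = 8.8226 × 10⁻³ rad s⁻¹ → T = 2π/N = 712.17 s = 11.869 min ≈ 11.9 min.

11.9 min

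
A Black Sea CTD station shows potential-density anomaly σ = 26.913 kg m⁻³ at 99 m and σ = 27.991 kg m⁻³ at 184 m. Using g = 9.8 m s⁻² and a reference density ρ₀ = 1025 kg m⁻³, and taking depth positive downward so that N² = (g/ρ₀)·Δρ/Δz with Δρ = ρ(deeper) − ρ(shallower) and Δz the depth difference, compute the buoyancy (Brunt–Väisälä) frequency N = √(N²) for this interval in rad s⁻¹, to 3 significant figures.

0.0110 rad s⁻¹

Δρ = 1027.991 − 1026.913 = 1.078 kg m⁻³ over Δz = 184 − 99 = 85 m.
N² = (9.8/1025) × (1.078/85) = 1.2126 × 10⁻⁴ s⁻².
N = √(1.2126 × 10⁻⁴) = 0.011012 rad s⁻¹ ≈ 0.0110 rad s⁻¹.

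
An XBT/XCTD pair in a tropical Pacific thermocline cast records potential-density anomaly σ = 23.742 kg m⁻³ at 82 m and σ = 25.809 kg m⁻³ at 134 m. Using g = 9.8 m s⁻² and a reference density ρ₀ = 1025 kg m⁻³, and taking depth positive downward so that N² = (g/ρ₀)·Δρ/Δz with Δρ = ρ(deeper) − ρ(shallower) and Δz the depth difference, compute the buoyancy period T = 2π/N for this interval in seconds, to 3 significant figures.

322 s

Δρ = 1025.809 − 1023.742 = 2.067 kg m⁻³ over Δz = 134 − 82 = 52 m.
N² = (9.8/1025) × (2.067/52) = 3.8005 × 10⁻⁴ s⁻².
N = √(3.8005 × 10⁻⁴) = 0.019495 rad s⁻¹, so T = 2π/N = 322.30 s ≈ 322 s.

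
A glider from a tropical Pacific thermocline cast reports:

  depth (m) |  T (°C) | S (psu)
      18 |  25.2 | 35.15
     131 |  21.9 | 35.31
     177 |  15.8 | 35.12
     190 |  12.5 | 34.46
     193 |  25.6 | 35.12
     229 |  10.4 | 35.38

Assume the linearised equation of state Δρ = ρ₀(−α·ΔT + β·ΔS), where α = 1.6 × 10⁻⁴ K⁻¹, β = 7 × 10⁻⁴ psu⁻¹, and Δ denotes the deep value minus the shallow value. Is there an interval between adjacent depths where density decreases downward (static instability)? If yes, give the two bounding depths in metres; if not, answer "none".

Evaluate Δρ/ρ₀ = −αΔT + βΔS across each adjacent pair:
  18–131 m: −αΔT+βΔS = −(1.6 × 10⁻⁴)(-3.3)+(7 × 10⁻⁴)(+0.16) = 6.4 × 10⁻⁴ → stable
  131–177 m: −αΔT+βΔS = −(1.6 × 10⁻⁴)(-6.1)+(7 × 10⁻⁴)(-0.19) = 8.4 × 10⁻⁴ → stable
  177–190 m: −αΔT+βΔS = −(1.6 × 10⁻⁴)(-3.3)+(7 × 10⁻⁴)(-0.66) = 6.6 × 10⁻⁵ → stable
  190–193 m: −αΔT+βΔS = −(1.6 × 10⁻⁴)(+13.1)+(7 × 10⁻⁴)(+0.66) = -1.6 × 10⁻³ → UNSTABLE
  193–229 m: −αΔT+βΔS = −(1.6 × 10⁻⁴)(-15.2)+(7 × 10⁻⁴)(+0.26) = 2.6 × 10⁻³ → stable
The 190–193 m interval has Δρ < 0: lighter water underlies denser water.

190–193 m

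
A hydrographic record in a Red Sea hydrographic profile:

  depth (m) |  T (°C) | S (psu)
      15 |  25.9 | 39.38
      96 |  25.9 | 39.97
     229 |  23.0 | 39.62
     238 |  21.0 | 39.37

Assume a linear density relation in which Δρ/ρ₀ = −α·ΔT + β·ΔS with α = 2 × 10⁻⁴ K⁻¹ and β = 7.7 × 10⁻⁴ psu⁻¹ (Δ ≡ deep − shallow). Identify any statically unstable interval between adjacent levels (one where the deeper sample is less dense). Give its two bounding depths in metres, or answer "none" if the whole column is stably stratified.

Evaluate Δρ/ρ₀ = −αΔT + βΔS across each adjacent pair:
  15–96 m: −αΔT+βΔS = −(2 × 10⁻⁴)(+0.0)+(7.7 × 10⁻⁴)(+0.59) = 4.5 × 10⁻⁴ → stable
  96–229 m: −αΔT+βΔS = −(2 × 10⁻⁴)(-2.9)+(7.7 × 10⁻⁴)(-0.35) = 3.1 × 10⁻⁴ → stable
  229–238 m: −αΔT+βΔS = −(2 × 10⁻⁴)(-2.0)+(7.7 × 10⁻⁴)(-0.25) = 2.1 × 10⁻⁴ → stable
Every interval has Δρ > 0: the column is stably stratified throughout.

none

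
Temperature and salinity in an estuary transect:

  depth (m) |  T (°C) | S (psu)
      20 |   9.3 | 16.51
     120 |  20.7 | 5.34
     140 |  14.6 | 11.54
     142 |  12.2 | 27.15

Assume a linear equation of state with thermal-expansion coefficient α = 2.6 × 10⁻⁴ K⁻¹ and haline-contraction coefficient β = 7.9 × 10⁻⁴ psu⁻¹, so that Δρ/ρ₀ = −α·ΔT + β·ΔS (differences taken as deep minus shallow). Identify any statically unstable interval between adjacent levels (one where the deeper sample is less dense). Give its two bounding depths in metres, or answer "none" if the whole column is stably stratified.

Evaluate Δρ/ρ₀ = −αΔT + βΔS across each adjacent pair:
  20–120 m: −αΔT+βΔS = −(2.6 × 10⁻⁴)(+11.4)+(7.9 × 10⁻⁴)(-11.17) = -0.012 → UNSTABLE
  120–140 m: −αΔT+βΔS = −(2.6 × 10⁻⁴)(-6.1)+(7.9 × 10⁻⁴)(+6.20) = 6.5 × 10⁻³ → stable
  140–142 m: −αΔT+βΔS = −(2.6 × 10⁻⁴)(-2.4)+(7.9 × 10⁻⁴)(+15.61) = 0.013 → stable
The 20–120 m interval has Δρ < 0: lighter water underlies denser water.

20–120 m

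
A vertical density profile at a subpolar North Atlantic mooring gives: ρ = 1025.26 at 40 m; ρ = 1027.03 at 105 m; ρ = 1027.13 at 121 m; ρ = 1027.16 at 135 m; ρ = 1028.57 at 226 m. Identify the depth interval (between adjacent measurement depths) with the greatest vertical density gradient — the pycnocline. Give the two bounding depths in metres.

Compute the density gradient over each adjacent pair:
  40–105 m: Δρ/Δz = 1.77/65 = 0.027 kg m⁻⁴
  105–121 m: Δρ/Δz = 0.10/16 = 6.3 × 10⁻³ kg m⁻⁴
  121–135 m: Δρ/Δz = 0.03/14 = 2.1 × 10⁻³ kg m⁻⁴
  135–226 m: Δρ/Δz = 1.41/91 = 0.015 kg m⁻⁴
The largest gradient is in the 40–105 m interval — the pycnocline.

40–105 m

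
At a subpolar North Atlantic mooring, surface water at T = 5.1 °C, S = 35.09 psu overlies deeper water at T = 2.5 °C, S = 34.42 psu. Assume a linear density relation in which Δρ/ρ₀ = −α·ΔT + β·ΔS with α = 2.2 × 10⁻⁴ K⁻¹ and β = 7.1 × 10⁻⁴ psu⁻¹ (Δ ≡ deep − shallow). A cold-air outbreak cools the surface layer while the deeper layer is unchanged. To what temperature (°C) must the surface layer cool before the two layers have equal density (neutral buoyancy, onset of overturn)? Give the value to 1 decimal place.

Neutral buoyancy requires Δρ = 0, i.e. −α(T_deep − T_surf′) + β(S_deep − S_surf) = 0.
T_surf′ = T_deep − (β/α)·ΔS = 2.5 − (7.1 × 10⁻⁴/2.2 × 10⁻⁴)·(-0.67) = 4.662 °C.
Cooling required: 5.1 − (4.662) = 0.438 °C.

4.7 °C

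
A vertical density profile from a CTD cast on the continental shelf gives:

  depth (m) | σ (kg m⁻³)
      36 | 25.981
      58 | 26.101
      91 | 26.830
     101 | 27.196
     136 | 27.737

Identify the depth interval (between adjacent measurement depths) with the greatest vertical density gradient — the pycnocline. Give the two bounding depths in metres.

Compute the density gradient over each adjacent pair:
  36–58 m: Δρ/Δz = 0.120/22 = 5.5 × 10⁻³ kg m⁻⁴
  58–91 m: Δρ/Δz = 0.729/33 = 0.022 kg m⁻⁴
  91–101 m: Δρ/Δz = 0.366/10 = 0.037 kg m⁻⁴
  101–136 m: Δρ/Δz = 0.541/35 = 0.015 kg m⁻⁴
The largest gradient is in the 91–101 m interval — the pycnocline.

91–101 m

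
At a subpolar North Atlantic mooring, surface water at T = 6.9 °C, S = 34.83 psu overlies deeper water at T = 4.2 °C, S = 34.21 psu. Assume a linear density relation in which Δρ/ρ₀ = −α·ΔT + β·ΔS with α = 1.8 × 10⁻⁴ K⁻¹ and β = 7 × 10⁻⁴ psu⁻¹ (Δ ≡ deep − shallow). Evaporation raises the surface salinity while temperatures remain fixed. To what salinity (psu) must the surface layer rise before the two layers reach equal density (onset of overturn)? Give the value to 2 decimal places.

Neutral buoyancy requires −α(T_deep − T_surf) + β(S_deep − S_surf′) = 0.
S_surf′ = S_deep − (α/β)·ΔT = 34.21 − (1.8 × 10⁻⁴/7 × 10⁻⁴)·(-2.7) = 34.9043 psu.
Increase required: 34.9043 − 34.83 = 0.0743 psu.

34.90 psu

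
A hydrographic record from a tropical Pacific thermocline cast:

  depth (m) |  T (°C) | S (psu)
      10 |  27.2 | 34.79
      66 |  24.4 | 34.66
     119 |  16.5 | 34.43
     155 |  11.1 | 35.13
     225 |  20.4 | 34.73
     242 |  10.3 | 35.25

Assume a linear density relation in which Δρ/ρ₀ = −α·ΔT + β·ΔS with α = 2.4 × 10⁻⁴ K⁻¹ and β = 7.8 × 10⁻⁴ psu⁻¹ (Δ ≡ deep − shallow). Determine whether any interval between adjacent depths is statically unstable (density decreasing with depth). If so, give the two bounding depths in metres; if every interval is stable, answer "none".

Evaluate Δρ/ρ₀ = −αΔT + βΔS across each adjacent pair:
  10–66 m: −αΔT+βΔS = −(2.4 × 10⁻⁴)(-2.8)+(7.8 × 10⁻⁴)(-0.13) = 5.7 × 10⁻⁴ → stable
  66–119 m: −αΔT+βΔS = −(2.4 × 10⁻⁴)(-7.9)+(7.8 × 10⁻⁴)(-0.23) = 1.7 × 10⁻³ → stable
  119–155 m: −αΔT+βΔS = −(2.4 × 10⁻⁴)(-5.4)+(7.8 × 10⁻⁴)(+0.70) = 1.8 × 10⁻³ → stable
  155–225 m: −αΔT+βΔS = −(2.4 × 10⁻⁴)(+9.3)+(7.8 × 10⁻⁴)(-0.40) = -2.5 × 10⁻³ → UNSTABLE
  225–242 m: −αΔT+βΔS = −(2.4 × 10⁻⁴)(-10.1)+(7.8 × 10⁻⁴)(+0.52) = 2.8 × 10⁻³ → stable
The 155–225 m interval has Δρ < 0: lighter water underlies denser water.

155–225 m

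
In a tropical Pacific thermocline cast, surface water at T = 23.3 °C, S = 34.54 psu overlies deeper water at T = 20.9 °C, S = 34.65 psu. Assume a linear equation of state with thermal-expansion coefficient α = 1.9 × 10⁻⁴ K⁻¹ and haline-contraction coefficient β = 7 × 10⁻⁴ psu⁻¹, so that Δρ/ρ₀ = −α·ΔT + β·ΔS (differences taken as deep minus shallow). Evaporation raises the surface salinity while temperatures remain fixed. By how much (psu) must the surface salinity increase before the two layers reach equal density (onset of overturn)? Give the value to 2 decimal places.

0.76 psu

Neutral buoyancy requires −α(T_deep − T_surf) + β(S_deep − S_surf′) = 0.
S_surf′ = S_deep − (α/β)·ΔT = 34.65 − (1.9 × 10⁻⁴/7 × 10⁻⁴)·(-2.4) = 35.3014 psu.
Increase required: 35.3014 − 34.54 = 0.7614 psu.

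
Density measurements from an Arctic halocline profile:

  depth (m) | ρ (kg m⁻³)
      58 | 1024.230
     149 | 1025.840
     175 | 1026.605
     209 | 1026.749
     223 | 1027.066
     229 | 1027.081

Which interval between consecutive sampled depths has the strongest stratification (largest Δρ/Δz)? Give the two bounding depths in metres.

149–175 m

Compute the density gradient over each adjacent pair:
  58–149 m: Δρ/Δz = 1.610/91 = 0.018 kg m⁻⁴
  149–175 m: Δρ/Δz = 0.765/26 = 0.029 kg m⁻⁴
  175–209 m: Δρ/Δz = 0.144/34 = 4.2 × 10⁻³ kg m⁻⁴
  209–223 m: Δρ/Δz = 0.317/14 = 0.023 kg m⁻⁴
  223–229 m: Δρ/Δz = 0.015/6 = 2.5 × 10⁻³ kg m⁻⁴
The largest gradient is in the 149–175 m interval — the pycnocline.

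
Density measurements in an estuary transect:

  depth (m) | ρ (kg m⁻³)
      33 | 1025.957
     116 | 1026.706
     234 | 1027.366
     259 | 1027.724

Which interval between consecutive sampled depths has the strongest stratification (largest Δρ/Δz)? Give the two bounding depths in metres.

234–259 m

Compute the density gradient over each adjacent pair:
  33–116 m: Δρ/Δz = 0.749/83 = 9.0 × 10⁻³ kg m⁻⁴
  116–234 m: Δρ/Δz = 0.660/118 = 5.6 × 10⁻³ kg m⁻⁴
  234–259 m: Δρ/Δz = 0.358/25 = 0.014 kg m⁻⁴
The largest gradient is in the 234–259 m interval — the pycnocline.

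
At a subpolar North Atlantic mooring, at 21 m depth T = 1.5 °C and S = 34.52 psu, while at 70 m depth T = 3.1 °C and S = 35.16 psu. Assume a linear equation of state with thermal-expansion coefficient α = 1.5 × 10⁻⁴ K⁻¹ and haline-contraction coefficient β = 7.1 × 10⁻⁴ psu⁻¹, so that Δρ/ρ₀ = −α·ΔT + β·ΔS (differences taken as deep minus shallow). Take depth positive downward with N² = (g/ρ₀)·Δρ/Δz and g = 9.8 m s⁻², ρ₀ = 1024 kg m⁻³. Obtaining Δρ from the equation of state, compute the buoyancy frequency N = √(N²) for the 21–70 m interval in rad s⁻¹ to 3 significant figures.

ΔT = +1.6 K, ΔS = +0.64 psu (deep − shallow).
Δρ/ρ₀ = −αΔT + βΔS = -2.40 × 10⁻⁴ + 4.544 × 10⁻⁴ = 2.144 × 10⁻⁴, so Δρ ≈ 0.2195 kg m⁻³.
N² = (g/ρ₀)·Δρ/Δz = g·(Δρ/ρ₀)/Δz = 9.8 × 2.144 × 10⁻⁴ / 49 = 4.2880 × 10⁻⁵ s⁻².
N = √(4.2880 × 10⁻⁵) = 6.5483 × 10⁻³ rad s⁻¹ ≈ 6.55 × 10⁻³ rad s⁻¹.

6.55 × 10⁻³ rad s⁻¹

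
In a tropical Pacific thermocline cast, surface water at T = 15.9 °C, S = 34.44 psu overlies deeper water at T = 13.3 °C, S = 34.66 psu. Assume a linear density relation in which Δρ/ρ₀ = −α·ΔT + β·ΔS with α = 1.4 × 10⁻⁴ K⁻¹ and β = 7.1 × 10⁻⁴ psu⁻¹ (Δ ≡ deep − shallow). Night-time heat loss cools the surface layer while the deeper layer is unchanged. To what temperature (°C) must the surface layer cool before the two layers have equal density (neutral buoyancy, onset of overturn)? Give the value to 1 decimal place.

12.2 °C

Neutral buoyancy requires Δρ = 0, i.e. −α(T_deep − T_surf′) + β(S_deep − S_surf) = 0.
T_surf′ = T_deep − (β/α)·ΔS = 13.3 − (7.1 × 10⁻⁴/1.4 × 10⁻⁴)·(+0.22) = 12.184 °C.
Cooling required: 15.9 − (12.184) = 3.716 °C.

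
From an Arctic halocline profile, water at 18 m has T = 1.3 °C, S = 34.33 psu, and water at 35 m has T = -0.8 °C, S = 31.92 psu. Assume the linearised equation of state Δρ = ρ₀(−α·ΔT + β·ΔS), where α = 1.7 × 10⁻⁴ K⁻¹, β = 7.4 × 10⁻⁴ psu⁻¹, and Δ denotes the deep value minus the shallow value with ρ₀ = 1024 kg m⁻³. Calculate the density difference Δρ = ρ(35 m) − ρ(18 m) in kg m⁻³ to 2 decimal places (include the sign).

ΔT = -2.1 K, ΔS = -2.41 psu (deep − shallow).
Δρ/ρ₀ = −(1.7 × 10⁻⁴)(-2.1) + (7.4 × 10⁻⁴)(-2.41) = -1.4264 × 10⁻³.
Δρ = 1024 × (-1.4264 × 10⁻³) = -1.46 kg m⁻³.
Negative Δρ: lighter below, statically unstable.

-1.46 kg m⁻³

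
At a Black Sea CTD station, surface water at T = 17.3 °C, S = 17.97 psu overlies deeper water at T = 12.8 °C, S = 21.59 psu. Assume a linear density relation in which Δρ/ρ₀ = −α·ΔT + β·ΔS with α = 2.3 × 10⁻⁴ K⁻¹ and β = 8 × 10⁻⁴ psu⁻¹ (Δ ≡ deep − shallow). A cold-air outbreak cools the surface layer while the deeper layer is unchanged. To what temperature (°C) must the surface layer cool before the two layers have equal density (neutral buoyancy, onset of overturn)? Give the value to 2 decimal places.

Neutral buoyancy requires Δρ = 0, i.e. −α(T_deep − T_surf′) + β(S_deep − S_surf) = 0.
T_surf′ = T_deep − (β/α)·ΔS = 12.8 − (8 × 10⁻⁴/2.3 × 10⁻⁴)·(+3.62) = 0.2087 °C.
Cooling required: 17.3 − (0.2087) = 17.0913 °C.

0.21 °C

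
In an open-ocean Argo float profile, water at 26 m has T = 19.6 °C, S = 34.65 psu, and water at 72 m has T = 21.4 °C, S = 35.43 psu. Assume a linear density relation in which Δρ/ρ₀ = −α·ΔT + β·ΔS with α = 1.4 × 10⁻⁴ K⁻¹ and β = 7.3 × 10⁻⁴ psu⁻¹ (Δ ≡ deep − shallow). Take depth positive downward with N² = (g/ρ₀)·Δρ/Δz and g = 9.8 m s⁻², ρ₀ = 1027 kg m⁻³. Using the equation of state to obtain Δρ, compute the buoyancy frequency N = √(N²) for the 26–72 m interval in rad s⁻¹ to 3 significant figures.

ΔT = +1.8 K, ΔS = +0.78 psu (deep − shallow).
Δρ/ρ₀ = −αΔT + βΔS = -2.52 × 10⁻⁴ + 5.694 × 10⁻⁴ = 3.174 × 10⁻⁴, so Δρ ≈ 0.3260 kg m⁻³.
N² = (g/ρ₀)·Δρ/Δz = g·(Δρ/ρ₀)/Δz = 9.8 × 3.174 × 10⁻⁴ / 46 = 6.7620 × 10⁻⁵ s⁻².
N = √(6.7620 × 10⁻⁵) = 8.2231 × 10⁻³ rad s⁻¹ ≈ 8.22 × 10⁻³ rad s⁻¹.

8.22 × 10⁻³ rad s⁻¹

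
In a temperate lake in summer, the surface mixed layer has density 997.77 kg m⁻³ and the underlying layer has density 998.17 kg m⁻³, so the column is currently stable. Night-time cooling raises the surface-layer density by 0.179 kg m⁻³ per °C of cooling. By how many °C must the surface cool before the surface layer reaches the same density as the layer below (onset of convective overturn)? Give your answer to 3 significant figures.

Density deficit of the surface layer: 998.17 − 997.77 = 0.4 kg m⁻³.
Required change = 0.4 / 0.179 = 2.23 °C.

2.23 °C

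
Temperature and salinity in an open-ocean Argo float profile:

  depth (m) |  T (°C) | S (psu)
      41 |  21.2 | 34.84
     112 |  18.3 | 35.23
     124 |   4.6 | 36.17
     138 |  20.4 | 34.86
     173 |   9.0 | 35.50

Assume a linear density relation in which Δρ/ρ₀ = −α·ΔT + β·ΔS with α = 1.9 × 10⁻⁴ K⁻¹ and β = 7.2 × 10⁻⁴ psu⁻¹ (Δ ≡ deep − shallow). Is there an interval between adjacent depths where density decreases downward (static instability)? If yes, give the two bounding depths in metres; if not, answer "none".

124–138 m

Evaluate Δρ/ρ₀ = −αΔT + βΔS across each adjacent pair:
  41–112 m: −αΔT+βΔS = −(1.9 × 10⁻⁴)(-2.9)+(7.2 × 10⁻⁴)(+0.39) = 8.3 × 10⁻⁴ → stable
  112–124 m: −αΔT+βΔS = −(1.9 × 10⁻⁴)(-13.7)+(7.2 × 10⁻⁴)(+0.94) = 3.3 × 10⁻³ → stable
  124–138 m: −αΔT+βΔS = −(1.9 × 10⁻⁴)(+15.8)+(7.2 × 10⁻⁴)(-1.31) = -3.9 × 10⁻³ → UNSTABLE
  138–173 m: −αΔT+βΔS = −(1.9 × 10⁻⁴)(-11.4)+(7.2 × 10⁻⁴)(+0.64) = 2.6 × 10⁻³ → stable
The 124–138 m interval has Δρ < 0: lighter water underlies denser water.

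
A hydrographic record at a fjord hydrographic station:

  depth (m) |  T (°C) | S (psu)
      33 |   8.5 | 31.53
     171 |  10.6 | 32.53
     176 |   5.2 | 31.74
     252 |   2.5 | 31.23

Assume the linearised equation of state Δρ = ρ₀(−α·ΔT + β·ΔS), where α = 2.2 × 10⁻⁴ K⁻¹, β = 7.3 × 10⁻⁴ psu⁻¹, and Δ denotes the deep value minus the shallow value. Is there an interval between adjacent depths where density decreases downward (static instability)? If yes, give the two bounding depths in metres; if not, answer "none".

none

Evaluate Δρ/ρ₀ = −αΔT + βΔS across each adjacent pair:
  33–171 m: −αΔT+βΔS = −(2.2 × 10⁻⁴)(+2.1)+(7.3 × 10⁻⁴)(+1.00) = 2.7 × 10⁻⁴ → stable
  171–176 m: −αΔT+βΔS = −(2.2 × 10⁻⁴)(-5.4)+(7.3 × 10⁻⁴)(-0.79) = 6.1 × 10⁻⁴ → stable
  176–252 m: −αΔT+βΔS = −(2.2 × 10⁻⁴)(-2.7)+(7.3 × 10⁻⁴)(-0.51) = 2.2 × 10⁻⁴ → stable
Every interval has Δρ > 0: the column is stably stratified throughout.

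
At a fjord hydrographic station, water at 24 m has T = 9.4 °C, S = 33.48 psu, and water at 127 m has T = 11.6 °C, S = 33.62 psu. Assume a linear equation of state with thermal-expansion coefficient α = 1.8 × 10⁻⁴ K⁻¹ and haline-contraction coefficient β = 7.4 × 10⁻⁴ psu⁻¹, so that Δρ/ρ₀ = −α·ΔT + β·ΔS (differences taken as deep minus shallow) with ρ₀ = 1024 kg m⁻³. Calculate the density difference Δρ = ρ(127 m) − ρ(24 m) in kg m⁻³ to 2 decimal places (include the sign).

ΔT = +2.2 K, ΔS = +0.14 psu (deep − shallow).
Δρ/ρ₀ = −(1.8 × 10⁻⁴)(+2.2) + (7.4 × 10⁻⁴)(+0.14) = -2.924 × 10⁻⁴.
Δρ = 1024 × (-2.924 × 10⁻⁴) = -0.30 kg m⁻³.
Negative Δρ: lighter below, statically unstable.

-0.30 kg m⁻³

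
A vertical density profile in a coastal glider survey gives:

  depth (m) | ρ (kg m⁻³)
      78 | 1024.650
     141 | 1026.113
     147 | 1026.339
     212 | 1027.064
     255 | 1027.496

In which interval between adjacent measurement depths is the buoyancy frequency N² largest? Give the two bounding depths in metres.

141–147 m

Compute the density gradient over each adjacent pair:
  78–141 m: Δρ/Δz = 1.463/63 = 0.023 kg m⁻⁴
  141–147 m: Δρ/Δz = 0.226/6 = 0.038 kg m⁻⁴
  147–212 m: Δρ/Δz = 0.725/65 = 0.011 kg m⁻⁴
  212–255 m: Δρ/Δz = 0.432/43 = 0.010 kg m⁻⁴
The largest gradient is in the 141–147 m interval — the pycnocline.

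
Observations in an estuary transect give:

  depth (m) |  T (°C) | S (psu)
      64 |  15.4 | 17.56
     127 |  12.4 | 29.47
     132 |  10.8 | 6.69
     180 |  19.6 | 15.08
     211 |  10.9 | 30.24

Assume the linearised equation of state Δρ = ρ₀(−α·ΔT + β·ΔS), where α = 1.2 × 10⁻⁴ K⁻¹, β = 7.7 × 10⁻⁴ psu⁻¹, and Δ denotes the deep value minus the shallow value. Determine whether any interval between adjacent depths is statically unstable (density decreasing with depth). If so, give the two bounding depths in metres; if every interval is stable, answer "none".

127–132 m

Evaluate Δρ/ρ₀ = −αΔT + βΔS across each adjacent pair:
  64–127 m: −αΔT+βΔS = −(1.2 × 10⁻⁴)(-3.0)+(7.7 × 10⁻⁴)(+11.91) = 9.5 × 10⁻³ → stable
  127–132 m: −αΔT+βΔS = −(1.2 × 10⁻⁴)(-1.6)+(7.7 × 10⁻⁴)(-22.78) = -0.017 → UNSTABLE
  132–180 m: −αΔT+βΔS = −(1.2 × 10⁻⁴)(+8.8)+(7.7 × 10⁻⁴)(+8.39) = 5.4 × 10⁻³ → stable
  180–211 m: −αΔT+βΔS = −(1.2 × 10⁻⁴)(-8.7)+(7.7 × 10⁻⁴)(+15.16) = 0.013 → stable
The 127–132 m interval has Δρ < 0: lighter water underlies denser water.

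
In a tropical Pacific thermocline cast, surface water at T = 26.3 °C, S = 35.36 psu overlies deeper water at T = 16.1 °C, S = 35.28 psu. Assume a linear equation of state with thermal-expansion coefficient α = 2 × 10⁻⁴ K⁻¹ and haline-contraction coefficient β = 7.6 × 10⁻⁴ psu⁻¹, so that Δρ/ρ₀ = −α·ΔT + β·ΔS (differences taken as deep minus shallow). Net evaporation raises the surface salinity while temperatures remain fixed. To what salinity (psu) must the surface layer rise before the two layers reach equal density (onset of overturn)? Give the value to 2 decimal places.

Neutral buoyancy requires −α(T_deep − T_surf) + β(S_deep − S_surf′) = 0.
S_surf′ = S_deep − (α/β)·ΔT = 35.28 − (2 × 10⁻⁴/7.6 × 10⁻⁴)·(-10.2) = 37.9642 psu.
Increase required: 37.9642 − 35.36 = 2.6042 psu.

37.96 psu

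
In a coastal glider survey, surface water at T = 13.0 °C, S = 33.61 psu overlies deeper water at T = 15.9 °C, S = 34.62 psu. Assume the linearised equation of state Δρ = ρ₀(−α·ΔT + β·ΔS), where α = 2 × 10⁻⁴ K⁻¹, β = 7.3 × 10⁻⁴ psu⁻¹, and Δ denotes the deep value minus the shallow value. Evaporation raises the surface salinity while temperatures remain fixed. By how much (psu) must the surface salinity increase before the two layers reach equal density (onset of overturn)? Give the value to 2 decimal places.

Neutral buoyancy requires −α(T_deep − T_surf) + β(S_deep − S_surf′) = 0.
S_surf′ = S_deep − (α/β)·ΔT = 34.62 − (2 × 10⁻⁴/7.3 × 10⁻⁴)·(+2.9) = 33.8255 psu.
Increase required: 33.8255 − 33.61 = 0.2155 psu.

0.22 psu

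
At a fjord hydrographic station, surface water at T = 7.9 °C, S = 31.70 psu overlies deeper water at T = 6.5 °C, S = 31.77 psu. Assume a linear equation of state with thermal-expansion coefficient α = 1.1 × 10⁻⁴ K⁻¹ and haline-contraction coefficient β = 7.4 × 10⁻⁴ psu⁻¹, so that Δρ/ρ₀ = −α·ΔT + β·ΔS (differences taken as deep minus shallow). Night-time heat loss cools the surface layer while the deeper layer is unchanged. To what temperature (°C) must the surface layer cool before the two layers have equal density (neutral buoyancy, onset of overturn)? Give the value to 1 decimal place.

Neutral buoyancy requires Δρ = 0, i.e. −α(T_deep − T_surf′) + β(S_deep − S_surf) = 0.
T_surf′ = T_deep − (β/α)·ΔS = 6.5 − (7.4 × 10⁻⁴/1.1 × 10⁻⁴)·(+0.07) = 6.029 °C.
Cooling required: 7.9 − (6.029) = 1.871 °C.

6.0 °C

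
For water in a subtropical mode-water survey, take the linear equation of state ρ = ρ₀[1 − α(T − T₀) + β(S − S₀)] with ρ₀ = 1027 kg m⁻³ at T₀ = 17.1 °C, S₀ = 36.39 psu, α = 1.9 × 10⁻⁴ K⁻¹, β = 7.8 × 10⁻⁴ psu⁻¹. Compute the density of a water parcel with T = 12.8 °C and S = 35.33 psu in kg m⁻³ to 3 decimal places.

1026.990 kg m⁻³

T − T₀ = -4.3 K, S − S₀ = -1.06 psu.
Bracket = 1 − α·(-4.3) + β·(-1.06) = 1 + (-9.80 × 10⁻⁶) = 0.9999902.
ρ = 1027 × 0.9999902 = 1026.990 kg m⁻³.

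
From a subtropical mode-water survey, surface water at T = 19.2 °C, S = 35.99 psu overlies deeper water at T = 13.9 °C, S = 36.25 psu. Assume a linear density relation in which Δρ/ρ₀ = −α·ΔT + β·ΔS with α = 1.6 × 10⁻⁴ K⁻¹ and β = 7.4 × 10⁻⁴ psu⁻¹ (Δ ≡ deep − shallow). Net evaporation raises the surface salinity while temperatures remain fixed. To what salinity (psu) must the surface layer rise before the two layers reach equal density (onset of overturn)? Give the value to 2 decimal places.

Neutral buoyancy requires −α(T_deep − T_surf) + β(S_deep − S_surf′) = 0.
S_surf′ = S_deep − (α/β)·ΔT = 36.25 − (1.6 × 10⁻⁴/7.4 × 10⁻⁴)·(-5.3) = 37.3959 psu.
Increase required: 37.3959 − 35.99 = 1.4059 psu.

37.40 psu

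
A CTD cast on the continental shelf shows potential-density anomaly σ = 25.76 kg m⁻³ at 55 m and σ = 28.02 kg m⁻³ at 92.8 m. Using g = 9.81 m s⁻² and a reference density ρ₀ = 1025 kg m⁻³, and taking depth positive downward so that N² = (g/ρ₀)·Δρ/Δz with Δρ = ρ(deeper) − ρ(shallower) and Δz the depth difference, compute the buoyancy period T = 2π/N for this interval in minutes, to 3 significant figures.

Δρ = 1028.02 − 1025.76 = 2.26 kg m⁻³ over Δz = 92.8 − 55 = 37.8 m.
N² = (9.81/1025) × (2.26/37.8) = 5.7222 × 10⁻⁴ s⁻².
N = √(5.7222 × 10⁻⁴) = 0.023921 rad s⁻¹, so T = 2π/N = 262.66 s = 4.3777 min ≈ 4.38 min.
N² > 0, so the interval is statically stable.

4.38 min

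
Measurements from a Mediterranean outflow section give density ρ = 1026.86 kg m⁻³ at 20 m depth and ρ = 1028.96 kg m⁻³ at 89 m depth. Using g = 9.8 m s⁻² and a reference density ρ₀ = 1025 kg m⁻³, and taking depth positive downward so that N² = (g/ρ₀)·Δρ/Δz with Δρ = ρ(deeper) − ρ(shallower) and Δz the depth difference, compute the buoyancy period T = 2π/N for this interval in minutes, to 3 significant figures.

Δρ = 1028.96 − 1026.86 = 2.10 kg m⁻³ over Δz = 89 − 20 = 69 m.
N² = (9.8/1025) × (2.10/69) = 2.9099 × 10⁻⁴ s⁻².
N = √(2.9099 × 10⁻⁴) = 0.017058 rad s⁻¹, so T = 2π/N = 368.34 s = 6.1390 min ≈ 6.14 min.

6.14 min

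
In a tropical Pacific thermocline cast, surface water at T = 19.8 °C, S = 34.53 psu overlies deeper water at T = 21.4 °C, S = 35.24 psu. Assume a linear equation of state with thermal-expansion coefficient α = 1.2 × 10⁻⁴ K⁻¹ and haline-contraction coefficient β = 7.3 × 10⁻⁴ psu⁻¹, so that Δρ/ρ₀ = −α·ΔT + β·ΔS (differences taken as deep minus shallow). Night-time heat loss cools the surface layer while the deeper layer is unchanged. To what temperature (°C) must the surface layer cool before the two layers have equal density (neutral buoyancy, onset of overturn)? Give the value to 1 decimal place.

Neutral buoyancy requires Δρ = 0, i.e. −α(T_deep − T_surf′) + β(S_deep − S_surf) = 0.
T_surf′ = T_deep − (β/α)·ΔS = 21.4 − (7.3 × 10⁻⁴/1.2 × 10⁻⁴)·(+0.71) = 17.081 °C.
Cooling required: 19.8 − (17.081) = 2.719 °C.

17.1 °C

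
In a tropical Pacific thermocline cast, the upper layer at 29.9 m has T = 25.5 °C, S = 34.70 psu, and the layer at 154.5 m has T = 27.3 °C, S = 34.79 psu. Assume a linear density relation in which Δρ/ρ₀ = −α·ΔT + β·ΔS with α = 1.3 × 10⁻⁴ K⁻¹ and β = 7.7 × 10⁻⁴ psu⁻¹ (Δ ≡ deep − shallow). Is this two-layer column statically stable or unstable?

unstable

ΔT = 27.3 − 25.5 = +1.8 K and ΔS = 34.79 − 34.70 = +0.09 psu (deep − shallow).
−αΔT = -2.34 × 10⁻⁴; βΔS = 6.93 × 10⁻⁵; sum Δρ/ρ₀ = -1.647 × 10⁻⁴.
Δρ/ρ₀ < 0, so Δρ < 0: deeper water is lighter → statically unstable; the column would overturn.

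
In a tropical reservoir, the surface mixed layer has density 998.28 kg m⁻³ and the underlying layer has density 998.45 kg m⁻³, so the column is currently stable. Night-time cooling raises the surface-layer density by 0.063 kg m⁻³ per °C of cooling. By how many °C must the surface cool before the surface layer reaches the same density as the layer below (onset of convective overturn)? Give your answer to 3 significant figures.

2.70 °C

Density deficit of the surface layer: 998.45 − 998.28 = 0.17 kg m⁻³.
Required change = 0.17 / 0.063 = 2.70 °C.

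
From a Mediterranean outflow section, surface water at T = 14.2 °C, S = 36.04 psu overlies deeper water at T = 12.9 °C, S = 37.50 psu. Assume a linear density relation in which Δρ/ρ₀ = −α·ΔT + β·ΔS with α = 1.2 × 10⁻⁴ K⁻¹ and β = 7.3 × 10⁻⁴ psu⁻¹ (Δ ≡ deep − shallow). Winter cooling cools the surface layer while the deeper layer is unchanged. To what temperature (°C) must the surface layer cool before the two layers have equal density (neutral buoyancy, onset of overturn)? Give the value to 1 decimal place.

4.0 °C

Neutral buoyancy requires Δρ = 0, i.e. −α(T_deep − T_surf′) + β(S_deep − S_surf) = 0.
T_surf′ = T_deep − (β/α)·ΔS = 12.9 − (7.3 × 10⁻⁴/1.2 × 10⁻⁴)·(+1.46) = 4.018 °C.
Cooling required: 14.2 − (4.018) = 10.182 °C.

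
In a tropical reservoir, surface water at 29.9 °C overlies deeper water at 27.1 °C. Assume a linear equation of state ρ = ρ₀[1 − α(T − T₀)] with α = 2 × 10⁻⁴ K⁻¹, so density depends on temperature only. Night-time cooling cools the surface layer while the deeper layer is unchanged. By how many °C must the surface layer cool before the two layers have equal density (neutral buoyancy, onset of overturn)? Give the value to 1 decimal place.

With temperature the only control, equal density requires T_surf′ = T_deep.
T_surf′ = 27.1 °C.
Cooling required: 29.9 − 27.1 = 2.8 °C.

2.8 °C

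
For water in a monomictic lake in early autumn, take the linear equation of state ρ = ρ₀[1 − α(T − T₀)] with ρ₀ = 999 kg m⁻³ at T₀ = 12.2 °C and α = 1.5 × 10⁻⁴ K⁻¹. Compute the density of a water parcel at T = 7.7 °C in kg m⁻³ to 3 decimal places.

T − T₀ = -4.5 K.
Bracket = 1 − α·(-4.5) = 1 + (6.75 × 10⁻⁴) = 1.0006750.
ρ = 999 × 1.0006750 = 999.674 kg m⁻³.

999.674 kg m⁻³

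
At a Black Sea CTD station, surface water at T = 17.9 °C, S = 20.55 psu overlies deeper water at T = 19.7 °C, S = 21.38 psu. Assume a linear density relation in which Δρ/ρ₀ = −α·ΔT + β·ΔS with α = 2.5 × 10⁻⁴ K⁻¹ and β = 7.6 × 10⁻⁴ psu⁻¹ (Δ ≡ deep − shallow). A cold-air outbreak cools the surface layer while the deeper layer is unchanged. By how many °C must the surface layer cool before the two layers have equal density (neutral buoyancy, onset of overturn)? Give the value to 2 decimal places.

0.72 °C

Neutral buoyancy requires Δρ = 0, i.e. −α(T_deep − T_surf′) + β(S_deep − S_surf) = 0.
T_surf′ = T_deep − (β/α)·ΔS = 19.7 − (7.6 × 10⁻⁴/2.5 × 10⁻⁴)·(+0.83) = 17.1768 °C.
Cooling required: 17.9 − (17.1768) = 0.7232 °C.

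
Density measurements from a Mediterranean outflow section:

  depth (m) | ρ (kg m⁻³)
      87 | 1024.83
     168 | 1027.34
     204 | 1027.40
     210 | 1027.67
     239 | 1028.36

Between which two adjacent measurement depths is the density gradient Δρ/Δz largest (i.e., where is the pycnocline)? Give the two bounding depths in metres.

204–210 m

Compute the density gradient over each adjacent pair:
  87–168 m: Δρ/Δz = 2.51/81 = 0.031 kg m⁻⁴
  168–204 m: Δρ/Δz = 0.06/36 = 1.7 × 10⁻³ kg m⁻⁴
  204–210 m: Δρ/Δz = 0.27/6 = 0.045 kg m⁻⁴
  210–239 m: Δρ/Δz = 0.69/29 = 0.024 kg m⁻⁴
The largest gradient is in the 204–210 m interval — the pycnocline.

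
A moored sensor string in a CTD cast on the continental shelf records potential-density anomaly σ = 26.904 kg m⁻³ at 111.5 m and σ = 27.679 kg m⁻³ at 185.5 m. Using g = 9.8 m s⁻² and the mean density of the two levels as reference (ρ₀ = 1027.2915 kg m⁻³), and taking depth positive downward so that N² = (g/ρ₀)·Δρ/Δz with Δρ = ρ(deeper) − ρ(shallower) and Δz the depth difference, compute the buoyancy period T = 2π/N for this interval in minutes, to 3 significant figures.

10.5 min

Δρ = 1027.679 − 1026.904 = 0.775 kg m⁻³ over Δz = 185.5 − 111.5 = 74 m.
N² = (9.8/1027.2915) × (0.775/74) = 9.9908 × 10⁻⁵ s⁻².
N = √(9.9908 × 10⁻⁵) = 9.9954 × 10⁻³ rad s⁻¹, so T = 2π/N = 628.61 s = 10.477 min ≈ 10.5 min.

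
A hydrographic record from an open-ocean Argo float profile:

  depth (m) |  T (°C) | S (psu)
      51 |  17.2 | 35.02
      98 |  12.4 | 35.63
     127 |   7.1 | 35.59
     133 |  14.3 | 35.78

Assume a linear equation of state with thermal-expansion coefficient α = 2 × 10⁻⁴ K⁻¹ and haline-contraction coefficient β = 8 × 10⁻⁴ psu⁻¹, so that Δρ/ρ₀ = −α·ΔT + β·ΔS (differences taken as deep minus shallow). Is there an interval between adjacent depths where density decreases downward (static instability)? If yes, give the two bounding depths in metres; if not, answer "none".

Evaluate Δρ/ρ₀ = −αΔT + βΔS across each adjacent pair:
  51–98 m: −αΔT+βΔS = −(2 × 10⁻⁴)(-4.8)+(8 × 10⁻⁴)(+0.61) = 1.4 × 10⁻³ → stable
  98–127 m: −αΔT+βΔS = −(2 × 10⁻⁴)(-5.3)+(8 × 10⁻⁴)(-0.04) = 1.0 × 10⁻³ → stable
  127–133 m: −αΔT+βΔS = −(2 × 10⁻⁴)(+7.2)+(8 × 10⁻⁴)(+0.19) = -1.3 × 10⁻³ → UNSTABLE
The 127–133 m interval has Δρ < 0: lighter water underlies denser water.

127–133 m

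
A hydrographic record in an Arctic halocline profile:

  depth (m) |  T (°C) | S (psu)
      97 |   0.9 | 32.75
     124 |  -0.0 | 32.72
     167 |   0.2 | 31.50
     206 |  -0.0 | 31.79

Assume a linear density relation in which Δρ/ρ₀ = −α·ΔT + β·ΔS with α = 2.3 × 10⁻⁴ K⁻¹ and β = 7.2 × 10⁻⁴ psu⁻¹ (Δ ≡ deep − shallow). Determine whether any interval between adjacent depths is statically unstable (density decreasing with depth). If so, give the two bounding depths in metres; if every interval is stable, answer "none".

124–167 m

Evaluate Δρ/ρ₀ = −αΔT + βΔS across each adjacent pair:
  97–124 m: −αΔT+βΔS = −(2.3 × 10⁻⁴)(-0.9)+(7.2 × 10⁻⁴)(-0.03) = 1.9 × 10⁻⁴ → stable
  124–167 m: −αΔT+βΔS = −(2.3 × 10⁻⁴)(+0.2)+(7.2 × 10⁻⁴)(-1.22) = -9.2 × 10⁻⁴ → UNSTABLE
  167–206 m: −αΔT+βΔS = −(2.3 × 10⁻⁴)(-0.2)+(7.2 × 10⁻⁴)(+0.29) = 2.5 × 10⁻⁴ → stable
The 124–167 m interval has Δρ < 0: lighter water underlies denser water.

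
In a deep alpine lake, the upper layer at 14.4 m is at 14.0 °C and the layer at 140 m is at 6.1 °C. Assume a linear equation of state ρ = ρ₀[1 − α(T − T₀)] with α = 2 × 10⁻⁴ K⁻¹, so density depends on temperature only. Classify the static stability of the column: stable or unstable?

ΔT = 6.1 − 14.0 = -7.9 K, so Δρ/ρ₀ = −αΔT = 1.58 × 10⁻³.
Δρ/ρ₀ > 0, so Δρ > 0: deeper water is denser → statically stable.

stable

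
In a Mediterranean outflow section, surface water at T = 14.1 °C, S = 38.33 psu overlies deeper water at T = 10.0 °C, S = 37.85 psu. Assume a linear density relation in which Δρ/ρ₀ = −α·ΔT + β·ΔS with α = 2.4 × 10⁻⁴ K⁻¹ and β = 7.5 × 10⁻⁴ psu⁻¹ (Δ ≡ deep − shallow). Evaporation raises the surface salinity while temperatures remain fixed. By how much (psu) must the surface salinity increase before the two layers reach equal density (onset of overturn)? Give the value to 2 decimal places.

Neutral buoyancy requires −α(T_deep − T_surf) + β(S_deep − S_surf′) = 0.
S_surf′ = S_deep − (α/β)·ΔT = 37.85 − (2.4 × 10⁻⁴/7.5 × 10⁻⁴)·(-4.1) = 39.1620 psu.
Increase required: 39.1620 − 38.33 = 0.8320 psu.

0.83 psu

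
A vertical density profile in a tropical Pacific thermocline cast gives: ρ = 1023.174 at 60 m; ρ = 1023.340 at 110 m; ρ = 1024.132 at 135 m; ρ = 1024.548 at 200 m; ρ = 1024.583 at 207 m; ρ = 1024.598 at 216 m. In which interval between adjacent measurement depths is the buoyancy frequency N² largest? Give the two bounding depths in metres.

Compute the density gradient over each adjacent pair:
  60–110 m: Δρ/Δz = 0.166/50 = 3.3 × 10⁻³ kg m⁻⁴
  110–135 m: Δρ/Δz = 0.792/25 = 0.032 kg m⁻⁴
  135–200 m: Δρ/Δz = 0.416/65 = 6.4 × 10⁻³ kg m⁻⁴
  200–207 m: Δρ/Δz = 0.035/7 = 5.0 × 10⁻³ kg m⁻⁴
  207–216 m: Δρ/Δz = 0.015/9 = 1.7 × 10⁻³ kg m⁻⁴
The largest gradient is in the 110–135 m interval — the pycnocline.

110–135 m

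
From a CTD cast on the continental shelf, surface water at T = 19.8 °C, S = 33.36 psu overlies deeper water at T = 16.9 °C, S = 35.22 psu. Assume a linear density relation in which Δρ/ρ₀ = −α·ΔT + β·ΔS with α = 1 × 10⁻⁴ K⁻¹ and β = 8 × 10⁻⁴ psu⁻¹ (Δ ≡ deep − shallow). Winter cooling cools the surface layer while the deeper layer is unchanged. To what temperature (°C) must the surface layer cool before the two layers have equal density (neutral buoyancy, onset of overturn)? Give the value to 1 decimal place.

Neutral buoyancy requires Δρ = 0, i.e. −α(T_deep − T_surf′) + β(S_deep − S_surf) = 0.
T_surf′ = T_deep − (β/α)·ΔS = 16.9 − (8 × 10⁻⁴/1 × 10⁻⁴)·(+1.86) = 2.020 °C.
Cooling required: 19.8 − (2.020) = 17.780 °C.

2.0 °C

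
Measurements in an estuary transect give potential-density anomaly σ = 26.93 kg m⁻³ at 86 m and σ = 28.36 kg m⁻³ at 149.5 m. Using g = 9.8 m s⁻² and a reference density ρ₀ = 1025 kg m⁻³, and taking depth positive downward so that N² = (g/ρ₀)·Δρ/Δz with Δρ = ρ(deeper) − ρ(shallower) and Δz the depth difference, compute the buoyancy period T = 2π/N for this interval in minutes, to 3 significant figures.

Δρ = 1028.36 − 1026.93 = 1.43 kg m⁻³ over Δz = 149.5 − 86 = 63.5 m.
N² = (9.8/1025) × (1.43/63.5) = 2.1531 × 10⁻⁴ s⁻².
N = √(2.1531 × 10⁻⁴) = 0.014673 rad s⁻¹, so T = 2π/N = 428.21 s = 7.1368 min ≈ 7.14 min.
Since Δρ > 0 the layer is stably stratified.

7.14 min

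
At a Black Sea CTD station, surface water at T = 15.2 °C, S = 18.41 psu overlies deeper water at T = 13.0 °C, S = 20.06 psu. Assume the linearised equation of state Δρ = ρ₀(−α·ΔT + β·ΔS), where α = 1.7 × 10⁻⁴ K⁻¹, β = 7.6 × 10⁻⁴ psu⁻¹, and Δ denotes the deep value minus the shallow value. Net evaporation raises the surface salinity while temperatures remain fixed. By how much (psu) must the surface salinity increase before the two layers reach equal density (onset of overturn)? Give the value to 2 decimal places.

2.14 psu

Neutral buoyancy requires −α(T_deep − T_surf) + β(S_deep − S_surf′) = 0.
S_surf′ = S_deep − (α/β)·ΔT = 20.06 − (1.7 × 10⁻⁴/7.6 × 10⁻⁴)·(-2.2) = 20.5521 psu.
Increase required: 20.5521 − 18.41 = 2.1421 psu.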